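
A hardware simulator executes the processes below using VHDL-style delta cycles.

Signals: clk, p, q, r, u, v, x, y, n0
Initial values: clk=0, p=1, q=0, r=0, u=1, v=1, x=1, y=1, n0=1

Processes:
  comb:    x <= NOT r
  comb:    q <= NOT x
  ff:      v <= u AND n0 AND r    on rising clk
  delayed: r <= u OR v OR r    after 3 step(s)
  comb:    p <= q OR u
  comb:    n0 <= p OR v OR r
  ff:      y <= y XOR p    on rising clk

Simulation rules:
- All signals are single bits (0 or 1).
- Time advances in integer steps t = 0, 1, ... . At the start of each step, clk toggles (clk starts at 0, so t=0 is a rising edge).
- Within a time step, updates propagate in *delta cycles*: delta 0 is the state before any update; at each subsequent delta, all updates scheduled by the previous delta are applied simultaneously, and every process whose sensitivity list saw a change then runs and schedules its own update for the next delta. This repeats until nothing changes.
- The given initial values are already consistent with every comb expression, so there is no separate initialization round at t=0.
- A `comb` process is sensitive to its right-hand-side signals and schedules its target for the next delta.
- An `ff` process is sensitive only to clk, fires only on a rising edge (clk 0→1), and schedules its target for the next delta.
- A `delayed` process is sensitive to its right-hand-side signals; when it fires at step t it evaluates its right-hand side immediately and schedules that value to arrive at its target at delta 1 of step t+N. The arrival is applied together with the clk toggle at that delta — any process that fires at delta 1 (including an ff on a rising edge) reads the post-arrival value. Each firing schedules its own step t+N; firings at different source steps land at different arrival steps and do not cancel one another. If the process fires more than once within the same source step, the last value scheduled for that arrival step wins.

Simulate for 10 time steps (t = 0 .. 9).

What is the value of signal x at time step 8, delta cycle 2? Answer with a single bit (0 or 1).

0

t=0 Δ0: x=1 q=0 v=1 r=0 p=1 u=1 clk=0 n0=1 y=1
  Δ1: clk:0→1
  Δ2: v:1→0, y:1→0
  (2Δ to stable)
t=1 Δ0: x=1 q=0 v=0 r=0 p=1 u=1 clk=1 n0=1 y=0
  Δ1: clk:1→0
  (1Δ to stable)
t=2 Δ0: x=1 q=0 v=0 r=0 p=1 u=1 clk=0 n0=1 y=0
  Δ1: clk:0→1
  Δ2: y:0→1
  (2Δ to stable)
t=3 Δ0: x=1 q=0 v=0 r=0 p=1 u=1 clk=1 n0=1 y=1
  Δ1: r:0→1, clk:1→0
  Δ2: x:1→0
  Δ3: q:0→1
  (3Δ to stable)
t=4 Δ0: x=0 q=1 v=0 r=1 p=1 u=1 clk=0 n0=1 y=1
  Δ1: clk:0→1
  Δ2: v:0→1, y:1→0
  (2Δ to stable)
t=5 Δ0: x=0 q=1 v=1 r=1 p=1 u=1 clk=1 n0=1 y=0
  Δ1: clk:1→0
  (1Δ to stable)
t=6 Δ0: x=0 q=1 v=1 r=1 p=1 u=1 clk=0 n0=1 y=0
  Δ1: clk:0→1
  Δ2: y:0→1
  (2Δ to stable)
t=7 Δ0: x=0 q=1 v=1 r=1 p=1 u=1 clk=1 n0=1 y=1
  Δ1: clk:1→0
  (1Δ to stable)
t=8 Δ0: x=0 q=1 v=1 r=1 p=1 u=1 clk=0 n0=1 y=1
  Δ1: clk:0→1
  Δ2: y:1→0
  (2Δ to stable)
t=9 Δ0: x=0 q=1 v=1 r=1 p=1 u=1 clk=1 n0=1 y=0
  Δ1: clk:1→0
  (1Δ to stable)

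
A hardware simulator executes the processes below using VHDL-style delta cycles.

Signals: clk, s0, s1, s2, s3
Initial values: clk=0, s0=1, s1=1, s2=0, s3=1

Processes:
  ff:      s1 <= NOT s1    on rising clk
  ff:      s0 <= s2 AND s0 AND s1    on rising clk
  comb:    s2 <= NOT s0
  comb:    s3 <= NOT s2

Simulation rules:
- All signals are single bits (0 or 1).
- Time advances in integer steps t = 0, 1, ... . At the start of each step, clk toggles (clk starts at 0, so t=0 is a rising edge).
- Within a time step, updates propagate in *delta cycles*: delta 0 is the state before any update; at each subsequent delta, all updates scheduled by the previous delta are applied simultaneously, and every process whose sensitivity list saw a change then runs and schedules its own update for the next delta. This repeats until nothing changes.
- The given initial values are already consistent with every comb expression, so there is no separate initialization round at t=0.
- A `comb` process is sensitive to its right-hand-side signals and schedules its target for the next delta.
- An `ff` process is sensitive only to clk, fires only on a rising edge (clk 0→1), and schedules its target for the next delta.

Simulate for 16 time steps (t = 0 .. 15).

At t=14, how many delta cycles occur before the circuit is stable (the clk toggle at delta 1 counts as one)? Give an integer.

[bits: s3,s0,s2,clk,s1]
t=0: Δ0=11001 Δ1=11011 Δ2=10010 Δ3=10110 Δ4=00110 | 4Δ
t=1: Δ0=00110 Δ1=00100 | 1Δ
t=2: Δ0=00100 Δ1=00110 Δ2=00111 | 2Δ
t=3: Δ0=00111 Δ1=00101 | 1Δ
t=4: Δ0=00101 Δ1=00111 Δ2=00110 | 2Δ
t=5: Δ0=00110 Δ1=00100 | 1Δ
t=6: Δ0=00100 Δ1=00110 Δ2=00111 | 2Δ
t=7: Δ0=00111 Δ1=00101 | 1Δ
t=8: Δ0=00101 Δ1=00111 Δ2=00110 | 2Δ
t=9: Δ0=00110 Δ1=00100 | 1Δ
t=10: Δ0=00100 Δ1=00110 Δ2=00111 | 2Δ
t=11: Δ0=00111 Δ1=00101 | 1Δ
t=12: Δ0=00101 Δ1=00111 Δ2=00110 | 2Δ
t=13: Δ0=00110 Δ1=00100 | 1Δ
t=14: Δ0=00100 Δ1=00110 Δ2=00111 | 2Δ
t=15: Δ0=00111 Δ1=00101 | 1Δ

2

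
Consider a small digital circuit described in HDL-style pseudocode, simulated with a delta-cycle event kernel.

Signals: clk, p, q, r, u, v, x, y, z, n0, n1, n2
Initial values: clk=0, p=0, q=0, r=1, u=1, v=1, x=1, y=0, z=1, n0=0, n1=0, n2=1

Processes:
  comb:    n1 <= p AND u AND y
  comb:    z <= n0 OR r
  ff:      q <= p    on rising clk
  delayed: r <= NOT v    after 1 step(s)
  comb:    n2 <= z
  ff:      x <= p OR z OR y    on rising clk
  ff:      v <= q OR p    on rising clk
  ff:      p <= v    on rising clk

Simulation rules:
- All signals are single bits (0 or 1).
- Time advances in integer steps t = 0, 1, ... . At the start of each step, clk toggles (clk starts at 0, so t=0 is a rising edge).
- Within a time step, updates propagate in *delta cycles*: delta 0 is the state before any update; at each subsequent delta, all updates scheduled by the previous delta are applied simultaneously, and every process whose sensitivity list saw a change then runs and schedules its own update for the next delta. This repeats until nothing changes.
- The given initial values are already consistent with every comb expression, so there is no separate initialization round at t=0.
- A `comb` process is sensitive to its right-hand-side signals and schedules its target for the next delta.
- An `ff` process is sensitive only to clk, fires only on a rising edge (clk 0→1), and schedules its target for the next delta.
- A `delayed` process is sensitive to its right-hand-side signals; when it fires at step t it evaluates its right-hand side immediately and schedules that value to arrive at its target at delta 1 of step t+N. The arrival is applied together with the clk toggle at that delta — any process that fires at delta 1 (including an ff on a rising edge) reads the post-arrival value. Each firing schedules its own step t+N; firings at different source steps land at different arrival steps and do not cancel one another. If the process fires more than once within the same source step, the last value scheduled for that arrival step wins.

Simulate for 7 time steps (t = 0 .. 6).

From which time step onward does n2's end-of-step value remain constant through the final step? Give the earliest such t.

t=0 Δ0: q=0 r=1 n2=1 u=1 clk=0 n0=0 v=1 x=1 n1=0 p=0 z=1 y=0
  Δ1: clk:0→1
  Δ2: v:1→0, p:0→1
  (2Δ to stable)
t=1 Δ0: q=0 r=1 n2=1 u=1 clk=1 n0=0 v=0 x=1 n1=0 p=1 z=1 y=0
  Δ1: clk:1→0
  (1Δ to stable)
t=2 Δ0: q=0 r=1 n2=1 u=1 clk=0 n0=0 v=0 x=1 n1=0 p=1 z=1 y=0
  Δ1: clk:0→1
  Δ2: q:0→1, v:0→1, p:1→0
  (2Δ to stable)
t=3 Δ0: q=1 r=1 n2=1 u=1 clk=1 n0=0 v=1 x=1 n1=0 p=0 z=1 y=0
  Δ1: r:1→0, clk:1→0
  Δ2: z:1→0
  Δ3: n2:1→0
  (3Δ to stable)
t=4 Δ0: q=1 r=0 n2=0 u=1 clk=0 n0=0 v=1 x=1 n1=0 p=0 z=0 y=0
  Δ1: clk:0→1
  Δ2: q:1→0, x:1→0, p:0→1
  (2Δ to stable)
t=5 Δ0: q=0 r=0 n2=0 u=1 clk=1 n0=0 v=1 x=0 n1=0 p=1 z=0 y=0
  Δ1: clk:1→0
  (1Δ to stable)
t=6 Δ0: q=0 r=0 n2=0 u=1 clk=0 n0=0 v=1 x=0 n1=0 p=1 z=0 y=0
  Δ1: clk:0→1
  Δ2: q:0→1, x:0→1
  (2Δ to stable)

3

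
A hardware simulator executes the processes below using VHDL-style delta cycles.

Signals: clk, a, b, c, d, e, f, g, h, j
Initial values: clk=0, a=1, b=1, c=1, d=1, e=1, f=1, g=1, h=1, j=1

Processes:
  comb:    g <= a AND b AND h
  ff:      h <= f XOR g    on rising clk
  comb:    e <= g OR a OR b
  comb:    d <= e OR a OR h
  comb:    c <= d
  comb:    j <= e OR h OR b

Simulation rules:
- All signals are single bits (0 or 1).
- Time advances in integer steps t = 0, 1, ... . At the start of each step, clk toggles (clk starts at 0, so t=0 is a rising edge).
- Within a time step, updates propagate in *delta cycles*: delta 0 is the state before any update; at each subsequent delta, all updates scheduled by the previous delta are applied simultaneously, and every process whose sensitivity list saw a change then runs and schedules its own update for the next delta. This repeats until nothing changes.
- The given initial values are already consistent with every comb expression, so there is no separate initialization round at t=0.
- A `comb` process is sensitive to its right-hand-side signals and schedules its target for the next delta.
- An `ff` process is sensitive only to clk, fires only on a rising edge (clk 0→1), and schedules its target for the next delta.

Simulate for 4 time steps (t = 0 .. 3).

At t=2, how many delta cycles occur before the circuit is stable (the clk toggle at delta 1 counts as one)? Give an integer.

3

[bits: g,clk,b,c,a,d,h,f,e,j]
t=0: Δ0=1011111111 Δ1=1111111111 Δ2=1111110111 Δ3=0111110111 | 3Δ
t=1: Δ0=0111110111 Δ1=0011110111 | 1Δ
t=2: Δ0=0011110111 Δ1=0111110111 Δ2=0111111111 Δ3=1111111111 | 3Δ
t=3: Δ0=1111111111 Δ1=1011111111 | 1Δ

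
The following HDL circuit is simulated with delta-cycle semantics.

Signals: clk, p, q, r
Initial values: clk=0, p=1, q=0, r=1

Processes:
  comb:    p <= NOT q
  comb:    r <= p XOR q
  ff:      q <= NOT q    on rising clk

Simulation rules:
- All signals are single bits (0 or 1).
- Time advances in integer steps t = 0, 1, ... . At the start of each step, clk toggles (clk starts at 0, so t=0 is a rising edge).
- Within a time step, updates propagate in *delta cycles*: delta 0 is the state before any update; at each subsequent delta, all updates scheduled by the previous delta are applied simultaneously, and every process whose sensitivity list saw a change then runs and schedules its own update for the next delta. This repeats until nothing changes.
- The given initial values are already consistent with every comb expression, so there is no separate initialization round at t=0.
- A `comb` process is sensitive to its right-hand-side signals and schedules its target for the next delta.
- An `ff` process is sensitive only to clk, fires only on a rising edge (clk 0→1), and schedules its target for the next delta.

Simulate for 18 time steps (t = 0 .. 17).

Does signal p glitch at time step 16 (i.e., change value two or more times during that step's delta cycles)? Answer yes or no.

t=0 Δ0: clk=0 p=1 q=0 r=1
  Δ1: clk:0→1
  Δ2: q:0→1
  Δ3: p:1→0, r:1→0
  Δ4: r:0→1
  (4Δ to stable)
t=1 Δ0: clk=1 p=0 q=1 r=1
  Δ1: clk:1→0
  (1Δ to stable)
t=2 Δ0: clk=0 p=0 q=1 r=1
  Δ1: clk:0→1
  Δ2: q:1→0
  Δ3: p:0→1, r:1→0
  Δ4: r:0→1
  (4Δ to stable)
t=3 Δ0: clk=1 p=1 q=0 r=1
  Δ1: clk:1→0
  (1Δ to stable)
t=4 Δ0: clk=0 p=1 q=0 r=1
  Δ1: clk:0→1
  Δ2: q:0→1
  Δ3: p:1→0, r:1→0
  Δ4: r:0→1
  (4Δ to stable)
t=5 Δ0: clk=1 p=0 q=1 r=1
  Δ1: clk:1→0
  (1Δ to stable)
t=6 Δ0: clk=0 p=0 q=1 r=1
  Δ1: clk:0→1
  Δ2: q:1→0
  Δ3: p:0→1, r:1→0
  Δ4: r:0→1
  (4Δ to stable)
t=7 Δ0: clk=1 p=1 q=0 r=1
  Δ1: clk:1→0
  (1Δ to stable)
t=8 Δ0: clk=0 p=1 q=0 r=1
  Δ1: clk:0→1
  Δ2: q:0→1
  Δ3: p:1→0, r:1→0
  Δ4: r:0→1
  (4Δ to stable)
t=9 Δ0: clk=1 p=0 q=1 r=1
  Δ1: clk:1→0
  (1Δ to stable)
t=10 Δ0: clk=0 p=0 q=1 r=1
  Δ1: clk:0→1
  Δ2: q:1→0
  Δ3: p:0→1, r:1→0
  Δ4: r:0→1
  (4Δ to stable)
t=11 Δ0: clk=1 p=1 q=0 r=1
  Δ1: clk:1→0
  (1Δ to stable)
t=12 Δ0: clk=0 p=1 q=0 r=1
  Δ1: clk:0→1
  Δ2: q:0→1
  Δ3: p:1→0, r:1→0
  Δ4: r:0→1
  (4Δ to stable)
t=13 Δ0: clk=1 p=0 q=1 r=1
  Δ1: clk:1→0
  (1Δ to stable)
t=14 Δ0: clk=0 p=0 q=1 r=1
  Δ1: clk:0→1
  Δ2: q:1→0
  Δ3: p:0→1, r:1→0
  Δ4: r:0→1
  (4Δ to stable)
t=15 Δ0: clk=1 p=1 q=0 r=1
  Δ1: clk:1→0
  (1Δ to stable)
t=16 Δ0: clk=0 p=1 q=0 r=1
  Δ1: clk:0→1
  Δ2: q:0→1
  Δ3: p:1→0, r:1→0
  Δ4: r:0→1
  (4Δ to stable)
t=17 Δ0: clk=1 p=0 q=1 r=1
  Δ1: clk:1→0
  (1Δ to stable)

no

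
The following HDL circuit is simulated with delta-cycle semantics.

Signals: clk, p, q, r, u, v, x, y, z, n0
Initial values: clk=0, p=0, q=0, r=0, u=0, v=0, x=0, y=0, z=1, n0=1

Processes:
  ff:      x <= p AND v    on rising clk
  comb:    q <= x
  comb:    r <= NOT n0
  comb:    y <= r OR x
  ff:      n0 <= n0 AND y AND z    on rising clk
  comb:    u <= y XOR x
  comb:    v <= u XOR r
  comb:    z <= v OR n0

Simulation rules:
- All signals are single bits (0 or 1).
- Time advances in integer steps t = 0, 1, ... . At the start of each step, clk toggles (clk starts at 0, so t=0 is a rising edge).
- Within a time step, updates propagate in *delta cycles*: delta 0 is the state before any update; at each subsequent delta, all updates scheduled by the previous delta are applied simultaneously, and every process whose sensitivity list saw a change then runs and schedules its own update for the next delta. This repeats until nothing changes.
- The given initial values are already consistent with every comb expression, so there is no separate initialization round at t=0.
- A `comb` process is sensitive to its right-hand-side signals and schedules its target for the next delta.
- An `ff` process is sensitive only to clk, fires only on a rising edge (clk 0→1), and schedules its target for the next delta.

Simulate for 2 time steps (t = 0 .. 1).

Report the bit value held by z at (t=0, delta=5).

t0.Δ0 n0=1 y=0 z=1 r=0 u=0 x=0 q=0 clk=0 p=0 v=0
t0.Δ1 n0=1 y=0 z=1 r=0 u=0 x=0 q=0 clk=1 p=0 v=0
t0.Δ2 n0=0 y=0 z=1 r=0 u=0 x=0 q=0 clk=1 p=0 v=0
t0.Δ3 n0=0 y=0 z=0 r=1 u=0 x=0 q=0 clk=1 p=0 v=0
t0.Δ4 n0=0 y=1 z=0 r=1 u=0 x=0 q=0 clk=1 p=0 v=1
t0.Δ5 n0=0 y=1 z=1 r=1 u=1 x=0 q=0 clk=1 p=0 v=1
t0.Δ6 n0=0 y=1 z=1 r=1 u=1 x=0 q=0 clk=1 p=0 v=0
t0.Δ7 n0=0 y=1 z=0 r=1 u=1 x=0 q=0 clk=1 p=0 v=0
t1.Δ0 n0=0 y=1 z=0 r=1 u=1 x=0 q=0 clk=1 p=0 v=0
t1.Δ1 n0=0 y=1 z=0 r=1 u=1 x=0 q=0 clk=0 p=0 v=0

1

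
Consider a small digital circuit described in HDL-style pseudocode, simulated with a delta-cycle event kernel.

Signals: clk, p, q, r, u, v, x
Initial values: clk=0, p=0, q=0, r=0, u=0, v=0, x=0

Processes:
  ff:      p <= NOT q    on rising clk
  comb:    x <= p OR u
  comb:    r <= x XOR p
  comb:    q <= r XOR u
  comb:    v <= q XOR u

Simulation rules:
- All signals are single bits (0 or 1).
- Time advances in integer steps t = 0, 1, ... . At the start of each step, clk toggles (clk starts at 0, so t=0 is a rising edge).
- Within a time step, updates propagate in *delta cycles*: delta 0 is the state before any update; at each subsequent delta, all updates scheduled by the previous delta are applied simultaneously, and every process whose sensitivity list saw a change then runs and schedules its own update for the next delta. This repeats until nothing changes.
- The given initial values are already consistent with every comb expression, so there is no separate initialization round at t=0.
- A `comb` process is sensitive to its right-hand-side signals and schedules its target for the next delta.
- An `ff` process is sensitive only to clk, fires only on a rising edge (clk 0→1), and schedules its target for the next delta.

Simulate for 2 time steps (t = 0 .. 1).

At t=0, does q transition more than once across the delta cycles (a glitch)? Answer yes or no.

yes

[bits: r,v,x,p,q,u,clk]
t=0: Δ0=0000000 Δ1=0000001 Δ2=0001001 Δ3=1011001 Δ4=0011101 Δ5=0111001 Δ6=0011001 | 6Δ
t=1: Δ0=0011001 Δ1=0011000 | 1Δ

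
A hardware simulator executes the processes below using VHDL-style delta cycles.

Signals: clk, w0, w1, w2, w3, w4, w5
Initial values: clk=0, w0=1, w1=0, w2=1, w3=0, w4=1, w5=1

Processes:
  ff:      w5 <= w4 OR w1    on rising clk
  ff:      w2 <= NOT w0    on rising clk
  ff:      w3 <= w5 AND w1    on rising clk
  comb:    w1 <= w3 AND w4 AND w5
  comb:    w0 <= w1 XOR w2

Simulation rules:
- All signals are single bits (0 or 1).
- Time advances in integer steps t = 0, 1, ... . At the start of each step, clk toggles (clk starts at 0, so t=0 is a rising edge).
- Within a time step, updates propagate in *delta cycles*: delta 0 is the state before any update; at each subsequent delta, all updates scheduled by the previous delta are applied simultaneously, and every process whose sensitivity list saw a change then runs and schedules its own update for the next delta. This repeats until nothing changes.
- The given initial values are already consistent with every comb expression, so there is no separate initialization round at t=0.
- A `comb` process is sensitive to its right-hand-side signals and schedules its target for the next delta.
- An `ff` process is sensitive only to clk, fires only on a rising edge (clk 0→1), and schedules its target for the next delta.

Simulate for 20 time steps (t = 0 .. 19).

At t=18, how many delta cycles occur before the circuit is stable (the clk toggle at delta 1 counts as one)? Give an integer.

[bits: w3,w1,clk,w0,w2,w4,w5]
t=0: Δ0=0001111 Δ1=0011111 Δ2=0011011 Δ3=0010011 | 3Δ
t=1: Δ0=0010011 Δ1=0000011 | 1Δ
t=2: Δ0=0000011 Δ1=0010011 Δ2=0010111 Δ3=0011111 | 3Δ
t=3: Δ0=0011111 Δ1=0001111 | 1Δ
t=4: Δ0=0001111 Δ1=0011111 Δ2=0011011 Δ3=0010011 | 3Δ
t=5: Δ0=0010011 Δ1=0000011 | 1Δ
t=6: Δ0=0000011 Δ1=0010011 Δ2=0010111 Δ3=0011111 | 3Δ
t=7: Δ0=0011111 Δ1=0001111 | 1Δ
t=8: Δ0=0001111 Δ1=0011111 Δ2=0011011 Δ3=0010011 | 3Δ
t=9: Δ0=0010011 Δ1=0000011 | 1Δ
t=10: Δ0=0000011 Δ1=0010011 Δ2=0010111 Δ3=0011111 | 3Δ
t=11: Δ0=0011111 Δ1=0001111 | 1Δ
t=12: Δ0=0001111 Δ1=0011111 Δ2=0011011 Δ3=0010011 | 3Δ
t=13: Δ0=0010011 Δ1=0000011 | 1Δ
t=14: Δ0=0000011 Δ1=0010011 Δ2=0010111 Δ3=0011111 | 3Δ
t=15: Δ0=0011111 Δ1=0001111 | 1Δ
t=16: Δ0=0001111 Δ1=0011111 Δ2=0011011 Δ3=0010011 | 3Δ
t=17: Δ0=0010011 Δ1=0000011 | 1Δ
t=18: Δ0=0000011 Δ1=0010011 Δ2=0010111 Δ3=0011111 | 3Δ
t=19: Δ0=0011111 Δ1=0001111 | 1Δ

3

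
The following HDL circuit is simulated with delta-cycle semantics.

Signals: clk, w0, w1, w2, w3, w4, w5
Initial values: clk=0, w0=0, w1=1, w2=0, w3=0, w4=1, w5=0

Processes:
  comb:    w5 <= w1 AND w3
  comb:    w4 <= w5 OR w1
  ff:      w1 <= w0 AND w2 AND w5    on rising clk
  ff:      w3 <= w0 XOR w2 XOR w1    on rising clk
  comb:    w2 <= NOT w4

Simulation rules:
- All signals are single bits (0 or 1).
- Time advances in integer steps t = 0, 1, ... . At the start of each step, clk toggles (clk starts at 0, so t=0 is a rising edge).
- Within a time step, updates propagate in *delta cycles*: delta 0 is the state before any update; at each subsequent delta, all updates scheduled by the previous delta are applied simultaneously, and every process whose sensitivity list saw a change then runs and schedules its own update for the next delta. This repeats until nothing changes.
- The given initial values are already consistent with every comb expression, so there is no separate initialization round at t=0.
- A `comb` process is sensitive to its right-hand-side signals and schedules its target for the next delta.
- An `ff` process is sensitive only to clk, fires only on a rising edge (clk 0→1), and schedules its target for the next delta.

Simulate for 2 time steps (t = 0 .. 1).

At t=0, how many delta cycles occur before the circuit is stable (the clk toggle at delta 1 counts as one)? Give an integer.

t=0 Δ0: w4=1 w3=0 w1=1 w5=0 clk=0 w0=0 w2=0
  Δ1: clk:0→1
  Δ2: w3:0→1, w1:1→0
  Δ3: w4:1→0
  Δ4: w2:0→1
  (4Δ to stable)
t=1 Δ0: w4=0 w3=1 w1=0 w5=0 clk=1 w0=0 w2=1
  Δ1: clk:1→0
  (1Δ to stable)

4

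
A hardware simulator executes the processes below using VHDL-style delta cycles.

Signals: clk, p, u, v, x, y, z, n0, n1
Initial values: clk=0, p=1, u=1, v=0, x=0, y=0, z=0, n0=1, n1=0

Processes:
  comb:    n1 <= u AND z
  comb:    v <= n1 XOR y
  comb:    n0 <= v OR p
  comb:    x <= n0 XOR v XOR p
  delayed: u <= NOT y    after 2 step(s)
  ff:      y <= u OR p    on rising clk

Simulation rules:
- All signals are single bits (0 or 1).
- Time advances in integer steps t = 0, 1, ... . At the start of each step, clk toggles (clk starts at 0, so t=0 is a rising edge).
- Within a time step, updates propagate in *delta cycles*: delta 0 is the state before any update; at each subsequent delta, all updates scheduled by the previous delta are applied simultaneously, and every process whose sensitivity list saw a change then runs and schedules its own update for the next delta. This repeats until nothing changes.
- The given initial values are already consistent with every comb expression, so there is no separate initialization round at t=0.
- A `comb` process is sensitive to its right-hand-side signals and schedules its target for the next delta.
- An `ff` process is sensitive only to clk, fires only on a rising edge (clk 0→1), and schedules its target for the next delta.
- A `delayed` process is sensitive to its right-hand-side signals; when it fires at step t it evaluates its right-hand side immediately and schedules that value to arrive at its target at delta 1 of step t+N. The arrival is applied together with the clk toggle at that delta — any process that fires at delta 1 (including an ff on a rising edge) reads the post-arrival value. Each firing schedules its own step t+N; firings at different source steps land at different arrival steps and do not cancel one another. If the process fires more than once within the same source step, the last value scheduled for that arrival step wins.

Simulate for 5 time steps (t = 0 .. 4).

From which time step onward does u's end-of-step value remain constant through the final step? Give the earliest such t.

[bits: v,x,n1,clk,p,z,u,y,n0]
t=0: Δ0=000010101 Δ1=000110101 Δ2=000110111 Δ3=100110111 Δ4=110110111 | 4Δ
t=1: Δ0=110110111 Δ1=110010111 | 1Δ
t=2: Δ0=110010111 Δ1=110110011 | 1Δ
t=3: Δ0=110110011 Δ1=110010011 | 1Δ
t=4: Δ0=110010011 Δ1=110110011 | 1Δ

2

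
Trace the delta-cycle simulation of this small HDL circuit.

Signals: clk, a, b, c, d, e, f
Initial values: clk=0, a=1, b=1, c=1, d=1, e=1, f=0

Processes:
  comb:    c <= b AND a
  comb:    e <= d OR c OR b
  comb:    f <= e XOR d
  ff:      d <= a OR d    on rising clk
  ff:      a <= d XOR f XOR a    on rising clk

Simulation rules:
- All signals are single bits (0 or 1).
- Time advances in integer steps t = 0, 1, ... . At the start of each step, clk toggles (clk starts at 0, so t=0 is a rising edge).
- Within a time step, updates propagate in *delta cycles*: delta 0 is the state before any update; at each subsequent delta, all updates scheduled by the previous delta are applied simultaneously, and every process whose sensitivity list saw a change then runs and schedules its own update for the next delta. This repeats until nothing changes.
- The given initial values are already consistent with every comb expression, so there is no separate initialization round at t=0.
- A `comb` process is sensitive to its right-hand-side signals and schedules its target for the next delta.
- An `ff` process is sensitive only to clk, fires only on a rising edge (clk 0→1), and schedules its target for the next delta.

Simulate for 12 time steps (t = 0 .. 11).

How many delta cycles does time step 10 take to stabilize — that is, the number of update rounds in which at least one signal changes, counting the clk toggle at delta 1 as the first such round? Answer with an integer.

3

[bits: a,d,clk,e,f,c,b]
t=0: Δ0=1101011 Δ1=1111011 Δ2=0111011 Δ3=0111001 | 3Δ
t=1: Δ0=0111001 Δ1=0101001 | 1Δ
t=2: Δ0=0101001 Δ1=0111001 Δ2=1111001 Δ3=1111011 | 3Δ
t=3: Δ0=1111011 Δ1=1101011 | 1Δ
t=4: Δ0=1101011 Δ1=1111011 Δ2=0111011 Δ3=0111001 | 3Δ
t=5: Δ0=0111001 Δ1=0101001 | 1Δ
t=6: Δ0=0101001 Δ1=0111001 Δ2=1111001 Δ3=1111011 | 3Δ
t=7: Δ0=1111011 Δ1=1101011 | 1Δ
t=8: Δ0=1101011 Δ1=1111011 Δ2=0111011 Δ3=0111001 | 3Δ
t=9: Δ0=0111001 Δ1=0101001 | 1Δ
t=10: Δ0=0101001 Δ1=0111001 Δ2=1111001 Δ3=1111011 | 3Δ
t=11: Δ0=1111011 Δ1=1101011 | 1Δ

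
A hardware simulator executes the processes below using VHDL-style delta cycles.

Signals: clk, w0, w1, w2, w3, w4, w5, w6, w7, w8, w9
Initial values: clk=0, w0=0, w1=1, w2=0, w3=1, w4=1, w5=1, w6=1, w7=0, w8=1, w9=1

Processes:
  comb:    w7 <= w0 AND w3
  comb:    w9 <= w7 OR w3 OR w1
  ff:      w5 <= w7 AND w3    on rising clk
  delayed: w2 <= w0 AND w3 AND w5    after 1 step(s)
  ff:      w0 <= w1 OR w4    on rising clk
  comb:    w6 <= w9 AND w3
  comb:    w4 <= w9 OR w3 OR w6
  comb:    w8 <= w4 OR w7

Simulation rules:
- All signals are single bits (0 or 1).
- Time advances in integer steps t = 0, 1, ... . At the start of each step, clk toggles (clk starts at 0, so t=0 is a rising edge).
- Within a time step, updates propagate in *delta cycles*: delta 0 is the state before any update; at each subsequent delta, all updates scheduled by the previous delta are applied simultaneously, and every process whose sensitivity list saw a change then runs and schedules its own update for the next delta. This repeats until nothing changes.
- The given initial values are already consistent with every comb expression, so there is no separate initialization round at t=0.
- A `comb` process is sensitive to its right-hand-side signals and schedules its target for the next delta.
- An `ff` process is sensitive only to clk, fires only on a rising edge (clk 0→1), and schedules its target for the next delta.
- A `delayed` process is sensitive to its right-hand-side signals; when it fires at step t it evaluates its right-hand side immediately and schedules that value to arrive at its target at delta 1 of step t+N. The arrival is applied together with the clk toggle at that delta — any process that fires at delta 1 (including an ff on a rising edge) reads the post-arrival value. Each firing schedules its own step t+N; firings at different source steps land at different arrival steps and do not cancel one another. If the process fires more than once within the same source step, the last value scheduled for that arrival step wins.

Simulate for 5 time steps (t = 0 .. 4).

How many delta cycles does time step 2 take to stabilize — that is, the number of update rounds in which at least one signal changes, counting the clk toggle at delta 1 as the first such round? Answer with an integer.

2

[bits: w5,w0,w3,w1,w9,w2,w8,w4,clk,w7,w6]
t=0: Δ0=10111011001 Δ1=10111011101 Δ2=01111011101 Δ3=01111011111 | 3Δ
t=1: Δ0=01111011111 Δ1=01111011011 | 1Δ
t=2: Δ0=01111011011 Δ1=01111011111 Δ2=11111011111 | 2Δ
t=3: Δ0=11111011111 Δ1=11111111011 | 1Δ
t=4: Δ0=11111111011 Δ1=11111111111 | 1Δ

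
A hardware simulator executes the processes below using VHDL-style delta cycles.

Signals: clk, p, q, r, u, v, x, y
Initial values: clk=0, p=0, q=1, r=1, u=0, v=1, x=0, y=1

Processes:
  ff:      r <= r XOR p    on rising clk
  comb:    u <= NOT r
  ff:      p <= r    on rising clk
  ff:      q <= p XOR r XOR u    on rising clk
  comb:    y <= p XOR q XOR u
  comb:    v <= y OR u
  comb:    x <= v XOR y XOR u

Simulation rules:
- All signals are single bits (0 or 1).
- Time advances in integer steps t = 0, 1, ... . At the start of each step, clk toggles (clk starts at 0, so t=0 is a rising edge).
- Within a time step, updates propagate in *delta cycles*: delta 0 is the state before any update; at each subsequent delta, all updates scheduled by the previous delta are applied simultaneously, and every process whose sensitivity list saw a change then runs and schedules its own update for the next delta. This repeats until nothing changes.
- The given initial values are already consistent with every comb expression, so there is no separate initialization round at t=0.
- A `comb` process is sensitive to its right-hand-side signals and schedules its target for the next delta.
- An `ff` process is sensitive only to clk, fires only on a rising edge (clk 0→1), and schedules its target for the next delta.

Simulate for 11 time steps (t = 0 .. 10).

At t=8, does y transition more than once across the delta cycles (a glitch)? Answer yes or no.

yes

[bits: clk,u,y,p,r,q,v,x]
t=0: Δ0=00101110 Δ1=10101110 Δ2=10111110 Δ3=10011110 Δ4=10011101 Δ5=10011100 | 5Δ
t=1: Δ0=10011100 Δ1=00011100 | 1Δ
t=2: Δ0=00011100 Δ1=10011100 Δ2=10010000 Δ3=11110000 Δ4=11010010 | 4Δ
t=3: Δ0=11010010 Δ1=01010010 | 1Δ
t=4: Δ0=01010010 Δ1=11010010 Δ2=11001010 Δ3=10101010 Δ4=10001010 Δ5=10001001 Δ6=10001000 | 6Δ
t=5: Δ0=10001000 Δ1=00001000 | 1Δ
t=6: Δ0=00001000 Δ1=10001000 Δ2=10011100 | 2Δ
t=7: Δ0=10011100 Δ1=00011100 | 1Δ
t=8: Δ0=00011100 Δ1=10011100 Δ2=10010000 Δ3=11110000 Δ4=11010010 | 4Δ
t=9: Δ0=11010010 Δ1=01010010 | 1Δ
t=10: Δ0=01010010 Δ1=11010010 Δ2=11001010 Δ3=10101010 Δ4=10001010 Δ5=10001001 Δ6=10001000 | 6Δ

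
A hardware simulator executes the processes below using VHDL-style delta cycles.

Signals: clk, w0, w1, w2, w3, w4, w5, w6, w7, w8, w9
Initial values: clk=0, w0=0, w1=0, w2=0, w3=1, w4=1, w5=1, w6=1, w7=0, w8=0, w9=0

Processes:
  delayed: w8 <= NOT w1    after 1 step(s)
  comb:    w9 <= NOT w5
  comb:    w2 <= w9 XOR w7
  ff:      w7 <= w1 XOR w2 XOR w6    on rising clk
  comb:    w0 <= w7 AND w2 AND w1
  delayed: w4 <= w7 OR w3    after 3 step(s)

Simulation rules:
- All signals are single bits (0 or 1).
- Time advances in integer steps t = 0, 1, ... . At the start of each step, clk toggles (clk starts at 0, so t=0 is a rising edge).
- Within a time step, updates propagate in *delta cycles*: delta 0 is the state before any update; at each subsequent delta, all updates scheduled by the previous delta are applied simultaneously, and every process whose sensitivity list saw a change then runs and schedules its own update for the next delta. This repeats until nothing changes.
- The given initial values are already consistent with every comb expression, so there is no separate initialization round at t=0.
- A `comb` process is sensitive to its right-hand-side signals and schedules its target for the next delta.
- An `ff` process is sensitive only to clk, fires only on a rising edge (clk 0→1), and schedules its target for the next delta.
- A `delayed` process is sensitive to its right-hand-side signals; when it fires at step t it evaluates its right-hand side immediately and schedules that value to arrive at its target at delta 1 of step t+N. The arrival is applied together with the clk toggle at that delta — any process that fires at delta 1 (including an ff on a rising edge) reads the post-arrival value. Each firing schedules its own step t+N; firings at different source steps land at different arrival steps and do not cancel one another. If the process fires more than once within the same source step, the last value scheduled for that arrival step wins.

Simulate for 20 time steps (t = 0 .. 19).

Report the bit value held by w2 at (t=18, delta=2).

1

t0.Δ0 w4=1 w8=0 w1=0 w2=0 w7=0 w0=0 w6=1 w3=1 w5=1 w9=0 clk=0
t0.Δ1 w4=1 w8=0 w1=0 w2=0 w7=0 w0=0 w6=1 w3=1 w5=1 w9=0 clk=1
t0.Δ2 w4=1 w8=0 w1=0 w2=0 w7=1 w0=0 w6=1 w3=1 w5=1 w9=0 clk=1
t0.Δ3 w4=1 w8=0 w1=0 w2=1 w7=1 w0=0 w6=1 w3=1 w5=1 w9=0 clk=1
t1.Δ0 w4=1 w8=0 w1=0 w2=1 w7=1 w0=0 w6=1 w3=1 w5=1 w9=0 clk=1
t1.Δ1 w4=1 w8=0 w1=0 w2=1 w7=1 w0=0 w6=1 w3=1 w5=1 w9=0 clk=0
t2.Δ0 w4=1 w8=0 w1=0 w2=1 w7=1 w0=0 w6=1 w3=1 w5=1 w9=0 clk=0
t2.Δ1 w4=1 w8=0 w1=0 w2=1 w7=1 w0=0 w6=1 w3=1 w5=1 w9=0 clk=1
t2.Δ2 w4=1 w8=0 w1=0 w2=1 w7=0 w0=0 w6=1 w3=1 w5=1 w9=0 clk=1
t2.Δ3 w4=1 w8=0 w1=0 w2=0 w7=0 w0=0 w6=1 w3=1 w5=1 w9=0 clk=1
t3.Δ0 w4=1 w8=0 w1=0 w2=0 w7=0 w0=0 w6=1 w3=1 w5=1 w9=0 clk=1
t3.Δ1 w4=1 w8=0 w1=0 w2=0 w7=0 w0=0 w6=1 w3=1 w5=1 w9=0 clk=0
t4.Δ0 w4=1 w8=0 w1=0 w2=0 w7=0 w0=0 w6=1 w3=1 w5=1 w9=0 clk=0
t4.Δ1 w4=1 w8=0 w1=0 w2=0 w7=0 w0=0 w6=1 w3=1 w5=1 w9=0 clk=1
t4.Δ2 w4=1 w8=0 w1=0 w2=0 w7=1 w0=0 w6=1 w3=1 w5=1 w9=0 clk=1
t4.Δ3 w4=1 w8=0 w1=0 w2=1 w7=1 w0=0 w6=1 w3=1 w5=1 w9=0 clk=1
t5.Δ0 w4=1 w8=0 w1=0 w2=1 w7=1 w0=0 w6=1 w3=1 w5=1 w9=0 clk=1
t5.Δ1 w4=1 w8=0 w1=0 w2=1 w7=1 w0=0 w6=1 w3=1 w5=1 w9=0 clk=0
t6.Δ0 w4=1 w8=0 w1=0 w2=1 w7=1 w0=0 w6=1 w3=1 w5=1 w9=0 clk=0
t6.Δ1 w4=1 w8=0 w1=0 w2=1 w7=1 w0=0 w6=1 w3=1 w5=1 w9=0 clk=1
t6.Δ2 w4=1 w8=0 w1=0 w2=1 w7=0 w0=0 w6=1 w3=1 w5=1 w9=0 clk=1
t6.Δ3 w4=1 w8=0 w1=0 w2=0 w7=0 w0=0 w6=1 w3=1 w5=1 w9=0 clk=1
t7.Δ0 w4=1 w8=0 w1=0 w2=0 w7=0 w0=0 w6=1 w3=1 w5=1 w9=0 clk=1
t7.Δ1 w4=1 w8=0 w1=0 w2=0 w7=0 w0=0 w6=1 w3=1 w5=1 w9=0 clk=0
t8.Δ0 w4=1 w8=0 w1=0 w2=0 w7=0 w0=0 w6=1 w3=1 w5=1 w9=0 clk=0
t8.Δ1 w4=1 w8=0 w1=0 w2=0 w7=0 w0=0 w6=1 w3=1 w5=1 w9=0 clk=1
t8.Δ2 w4=1 w8=0 w1=0 w2=0 w7=1 w0=0 w6=1 w3=1 w5=1 w9=0 clk=1
t8.Δ3 w4=1 w8=0 w1=0 w2=1 w7=1 w0=0 w6=1 w3=1 w5=1 w9=0 clk=1
t9.Δ0 w4=1 w8=0 w1=0 w2=1 w7=1 w0=0 w6=1 w3=1 w5=1 w9=0 clk=1
t9.Δ1 w4=1 w8=0 w1=0 w2=1 w7=1 w0=0 w6=1 w3=1 w5=1 w9=0 clk=0
t10.Δ0 w4=1 w8=0 w1=0 w2=1 w7=1 w0=0 w6=1 w3=1 w5=1 w9=0 clk=0
t10.Δ1 w4=1 w8=0 w1=0 w2=1 w7=1 w0=0 w6=1 w3=1 w5=1 w9=0 clk=1
t10.Δ2 w4=1 w8=0 w1=0 w2=1 w7=0 w0=0 w6=1 w3=1 w5=1 w9=0 clk=1
t10.Δ3 w4=1 w8=0 w1=0 w2=0 w7=0 w0=0 w6=1 w3=1 w5=1 w9=0 clk=1
t11.Δ0 w4=1 w8=0 w1=0 w2=0 w7=0 w0=0 w6=1 w3=1 w5=1 w9=0 clk=1
t11.Δ1 w4=1 w8=0 w1=0 w2=0 w7=0 w0=0 w6=1 w3=1 w5=1 w9=0 clk=0
t12.Δ0 w4=1 w8=0 w1=0 w2=0 w7=0 w0=0 w6=1 w3=1 w5=1 w9=0 clk=0
t12.Δ1 w4=1 w8=0 w1=0 w2=0 w7=0 w0=0 w6=1 w3=1 w5=1 w9=0 clk=1
t12.Δ2 w4=1 w8=0 w1=0 w2=0 w7=1 w0=0 w6=1 w3=1 w5=1 w9=0 clk=1
t12.Δ3 w4=1 w8=0 w1=0 w2=1 w7=1 w0=0 w6=1 w3=1 w5=1 w9=0 clk=1
t13.Δ0 w4=1 w8=0 w1=0 w2=1 w7=1 w0=0 w6=1 w3=1 w5=1 w9=0 clk=1
t13.Δ1 w4=1 w8=0 w1=0 w2=1 w7=1 w0=0 w6=1 w3=1 w5=1 w9=0 clk=0
t14.Δ0 w4=1 w8=0 w1=0 w2=1 w7=1 w0=0 w6=1 w3=1 w5=1 w9=0 clk=0
t14.Δ1 w4=1 w8=0 w1=0 w2=1 w7=1 w0=0 w6=1 w3=1 w5=1 w9=0 clk=1
t14.Δ2 w4=1 w8=0 w1=0 w2=1 w7=0 w0=0 w6=1 w3=1 w5=1 w9=0 clk=1
t14.Δ3 w4=1 w8=0 w1=0 w2=0 w7=0 w0=0 w6=1 w3=1 w5=1 w9=0 clk=1
t15.Δ0 w4=1 w8=0 w1=0 w2=0 w7=0 w0=0 w6=1 w3=1 w5=1 w9=0 clk=1
t15.Δ1 w4=1 w8=0 w1=0 w2=0 w7=0 w0=0 w6=1 w3=1 w5=1 w9=0 clk=0
t16.Δ0 w4=1 w8=0 w1=0 w2=0 w7=0 w0=0 w6=1 w3=1 w5=1 w9=0 clk=0
t16.Δ1 w4=1 w8=0 w1=0 w2=0 w7=0 w0=0 w6=1 w3=1 w5=1 w9=0 clk=1
t16.Δ2 w4=1 w8=0 w1=0 w2=0 w7=1 w0=0 w6=1 w3=1 w5=1 w9=0 clk=1
t16.Δ3 w4=1 w8=0 w1=0 w2=1 w7=1 w0=0 w6=1 w3=1 w5=1 w9=0 clk=1
t17.Δ0 w4=1 w8=0 w1=0 w2=1 w7=1 w0=0 w6=1 w3=1 w5=1 w9=0 clk=1
t17.Δ1 w4=1 w8=0 w1=0 w2=1 w7=1 w0=0 w6=1 w3=1 w5=1 w9=0 clk=0
t18.Δ0 w4=1 w8=0 w1=0 w2=1 w7=1 w0=0 w6=1 w3=1 w5=1 w9=0 clk=0
t18.Δ1 w4=1 w8=0 w1=0 w2=1 w7=1 w0=0 w6=1 w3=1 w5=1 w9=0 clk=1
t18.Δ2 w4=1 w8=0 w1=0 w2=1 w7=0 w0=0 w6=1 w3=1 w5=1 w9=0 clk=1
t18.Δ3 w4=1 w8=0 w1=0 w2=0 w7=0 w0=0 w6=1 w3=1 w5=1 w9=0 clk=1
t19.Δ0 w4=1 w8=0 w1=0 w2=0 w7=0 w0=0 w6=1 w3=1 w5=1 w9=0 clk=1
t19.Δ1 w4=1 w8=0 w1=0 w2=0 w7=0 w0=0 w6=1 w3=1 w5=1 w9=0 clk=0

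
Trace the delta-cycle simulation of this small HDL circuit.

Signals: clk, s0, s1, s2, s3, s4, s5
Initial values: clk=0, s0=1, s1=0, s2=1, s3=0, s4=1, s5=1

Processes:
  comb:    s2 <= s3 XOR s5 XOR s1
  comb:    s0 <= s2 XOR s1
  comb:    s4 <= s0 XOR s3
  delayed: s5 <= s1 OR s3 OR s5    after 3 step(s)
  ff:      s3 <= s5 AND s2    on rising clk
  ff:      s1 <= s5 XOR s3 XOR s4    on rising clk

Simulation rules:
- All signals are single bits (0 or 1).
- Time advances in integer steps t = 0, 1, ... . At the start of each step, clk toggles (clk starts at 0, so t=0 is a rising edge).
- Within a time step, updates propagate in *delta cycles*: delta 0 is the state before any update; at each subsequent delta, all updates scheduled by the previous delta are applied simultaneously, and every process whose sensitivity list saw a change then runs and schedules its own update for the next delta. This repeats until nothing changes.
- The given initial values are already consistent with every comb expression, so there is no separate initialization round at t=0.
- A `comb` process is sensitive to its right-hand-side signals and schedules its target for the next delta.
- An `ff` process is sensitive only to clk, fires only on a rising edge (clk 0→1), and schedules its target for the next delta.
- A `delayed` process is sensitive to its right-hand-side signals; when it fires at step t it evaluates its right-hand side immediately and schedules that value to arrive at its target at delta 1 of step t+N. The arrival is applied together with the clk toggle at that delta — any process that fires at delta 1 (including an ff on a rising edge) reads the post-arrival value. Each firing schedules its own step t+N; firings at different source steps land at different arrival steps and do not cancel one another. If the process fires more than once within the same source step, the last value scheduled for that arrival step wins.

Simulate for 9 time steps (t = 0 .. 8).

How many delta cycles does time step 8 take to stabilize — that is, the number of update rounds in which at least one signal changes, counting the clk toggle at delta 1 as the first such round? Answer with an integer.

4

t=0 Δ0: s1=0 s3=0 clk=0 s5=1 s0=1 s2=1 s4=1
  Δ1: clk:0→1
  Δ2: s3:0→1
  Δ3: s2:1→0, s4:1→0
  Δ4: s0:1→0
  Δ5: s4:0→1
  (5Δ to stable)
t=1 Δ0: s1=0 s3=1 clk=1 s5=1 s0=0 s2=0 s4=1
  Δ1: clk:1→0
  (1Δ to stable)
t=2 Δ0: s1=0 s3=1 clk=0 s5=1 s0=0 s2=0 s4=1
  Δ1: clk:0→1
  Δ2: s1:0→1, s3:1→0
  Δ3: s0:0→1, s4:1→0
  Δ4: s4:0→1
  (4Δ to stable)
t=3 Δ0: s1=1 s3=0 clk=1 s5=1 s0=1 s2=0 s4=1
  Δ1: clk:1→0
  (1Δ to stable)
t=4 Δ0: s1=1 s3=0 clk=0 s5=1 s0=1 s2=0 s4=1
  Δ1: clk:0→1
  Δ2: s1:1→0
  Δ3: s0:1→0, s2:0→1
  Δ4: s0:0→1, s4:1→0
  Δ5: s4:0→1
  (5Δ to stable)
t=5 Δ0: s1=0 s3=0 clk=1 s5=1 s0=1 s2=1 s4=1
  Δ1: clk:1→0
  (1Δ to stable)
t=6 Δ0: s1=0 s3=0 clk=0 s5=1 s0=1 s2=1 s4=1
  Δ1: clk:0→1
  Δ2: s3:0→1
  Δ3: s2:1→0, s4:1→0
  Δ4: s0:1→0
  Δ5: s4:0→1
  (5Δ to stable)
t=7 Δ0: s1=0 s3=1 clk=1 s5=1 s0=0 s2=0 s4=1
  Δ1: clk:1→0
  (1Δ to stable)
t=8 Δ0: s1=0 s3=1 clk=0 s5=1 s0=0 s2=0 s4=1
  Δ1: clk:0→1
  Δ2: s1:0→1, s3:1→0
  Δ3: s0:0→1, s4:1→0
  Δ4: s4:0→1
  (4Δ to stable)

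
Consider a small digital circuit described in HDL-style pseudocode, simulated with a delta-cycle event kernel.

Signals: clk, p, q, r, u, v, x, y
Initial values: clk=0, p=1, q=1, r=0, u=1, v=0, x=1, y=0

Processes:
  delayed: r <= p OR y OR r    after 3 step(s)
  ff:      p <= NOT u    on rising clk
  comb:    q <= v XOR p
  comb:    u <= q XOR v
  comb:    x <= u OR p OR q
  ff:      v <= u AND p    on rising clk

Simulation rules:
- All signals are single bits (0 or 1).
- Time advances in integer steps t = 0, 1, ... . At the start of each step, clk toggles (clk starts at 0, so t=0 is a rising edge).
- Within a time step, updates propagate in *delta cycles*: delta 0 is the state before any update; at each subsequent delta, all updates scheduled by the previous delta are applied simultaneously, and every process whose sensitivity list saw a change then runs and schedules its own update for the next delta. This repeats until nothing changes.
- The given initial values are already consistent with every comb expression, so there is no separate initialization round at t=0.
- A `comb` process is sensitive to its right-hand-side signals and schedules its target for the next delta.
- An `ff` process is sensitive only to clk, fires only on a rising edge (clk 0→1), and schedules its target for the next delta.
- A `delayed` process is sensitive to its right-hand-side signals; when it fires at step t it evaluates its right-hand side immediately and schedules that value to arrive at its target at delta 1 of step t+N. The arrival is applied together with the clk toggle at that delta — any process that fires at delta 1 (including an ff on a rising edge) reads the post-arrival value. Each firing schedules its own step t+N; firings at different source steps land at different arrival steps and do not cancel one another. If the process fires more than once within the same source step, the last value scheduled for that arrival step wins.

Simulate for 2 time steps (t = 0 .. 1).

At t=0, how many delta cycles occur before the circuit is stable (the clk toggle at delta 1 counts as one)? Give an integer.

3

[bits: q,v,clk,u,y,r,p,x]
t=0: Δ0=10010011 Δ1=10110011 Δ2=11110001 Δ3=11100001 | 3Δ
t=1: Δ0=11100001 Δ1=11000001 | 1Δ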